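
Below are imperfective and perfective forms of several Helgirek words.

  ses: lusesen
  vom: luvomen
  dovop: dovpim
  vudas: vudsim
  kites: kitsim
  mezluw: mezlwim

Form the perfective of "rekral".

rekrlim

ses and vudas both end in -s yet inflect differently (lusesen, vudsim), so the final letter is not what conditions the rule; the number of vowels is.
"rekral" has 2 vowels. The stems with 2 vowels (dovop → dovpim, vudas → vudsim, kites → kitsim) delete the last vowel and add -im.
The other pattern: stems with 1 vowel add lu- … -en around the stem.
So rekral → rekrlim.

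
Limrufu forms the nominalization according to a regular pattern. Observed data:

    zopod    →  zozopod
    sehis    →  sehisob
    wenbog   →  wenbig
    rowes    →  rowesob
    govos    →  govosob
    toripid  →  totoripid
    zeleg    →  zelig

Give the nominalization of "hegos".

"hegos" ends in -s. The stems ending in -s (govos → govosob, rowes → rowesob, sehis → sehisob) add -ob.
So hegos → hegosob.

hegosob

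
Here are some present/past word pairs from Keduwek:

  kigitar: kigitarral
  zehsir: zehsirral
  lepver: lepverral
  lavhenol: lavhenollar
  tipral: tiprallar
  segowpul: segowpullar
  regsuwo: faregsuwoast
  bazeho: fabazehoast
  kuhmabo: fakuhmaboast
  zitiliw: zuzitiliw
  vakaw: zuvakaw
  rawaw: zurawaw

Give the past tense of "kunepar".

kuneparral

kigitar and tipral both have last vowel 'a' yet inflect differently (kigitarral, tiprallar), so the last vowel is not what conditions the rule; the final letter is.
"kunepar" ends in -r. The stems ending in -r (kigitar → kigitarral, zehsir → zehsirral, lepver → lepverral) double the final consonant and add -al.
So kunepar → kuneparral.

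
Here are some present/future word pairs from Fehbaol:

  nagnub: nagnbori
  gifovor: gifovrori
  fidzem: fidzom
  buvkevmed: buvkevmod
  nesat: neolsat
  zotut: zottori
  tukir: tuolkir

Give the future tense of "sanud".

zotut and nesat both end in -t yet inflect differently (zottori, neolsat), so the final letter is not what conditions the rule; the last vowel is.
"sanud" has last vowel 'u'. The stems whose last vowel is 'u' (zotut → zottori, nagnub → nagnbori) delete the last vowel and add -ori.
The other patterns: stems whose last vowel is 'e' change the last vowel to 'o'; stems whose last vowel is 'a' or 'i' insert -ol- after the first vowel.
So sanud → sandori.

sandori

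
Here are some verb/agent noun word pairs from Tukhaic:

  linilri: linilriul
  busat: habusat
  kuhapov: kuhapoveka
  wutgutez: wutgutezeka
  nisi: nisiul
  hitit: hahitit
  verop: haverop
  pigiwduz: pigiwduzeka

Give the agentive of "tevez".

tevezeka

"tevez" ends in -z. The stems ending in -z (pigiwduz → pigiwduzeka, wutgutez → wutgutezeka) add -eka.
So tevez → tevezeka.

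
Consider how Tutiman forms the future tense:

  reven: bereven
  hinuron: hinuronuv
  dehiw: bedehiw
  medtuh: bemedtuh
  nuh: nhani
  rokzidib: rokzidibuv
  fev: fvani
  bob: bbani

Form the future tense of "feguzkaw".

feguzkawuv

nuh and medtuh both end in -h yet inflect differently (nhani, bemedtuh), so the final letter is not what conditions the rule; the number of vowels is.
"feguzkaw" has 3 vowels. The stems with 3 vowels (hinuron → hinuronuv, rokzidib → rokzidibuv) add -uv.
The other patterns: stems with 1 vowel delete the last vowel and add -ani; stems with 2 vowels add the prefix be-.
So feguzkaw → feguzkawuv.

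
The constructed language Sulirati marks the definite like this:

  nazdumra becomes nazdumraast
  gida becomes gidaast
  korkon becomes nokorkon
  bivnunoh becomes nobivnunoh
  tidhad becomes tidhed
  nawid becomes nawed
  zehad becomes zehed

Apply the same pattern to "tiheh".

notiheh

nazdumra and tidhad both have last vowel 'a' yet inflect differently (nazdumraast, tidhed), so the last vowel is not what conditions the rule; the final letter is.
"tiheh" ends in -h. The one such stem in the data (bivnunoh → nobivnunoh) adds the prefix no-, so the same rule applies.
The other patterns: stems ending in -a add -ast; stems ending in -d change the last vowel to 'e'.
So tiheh → notiheh.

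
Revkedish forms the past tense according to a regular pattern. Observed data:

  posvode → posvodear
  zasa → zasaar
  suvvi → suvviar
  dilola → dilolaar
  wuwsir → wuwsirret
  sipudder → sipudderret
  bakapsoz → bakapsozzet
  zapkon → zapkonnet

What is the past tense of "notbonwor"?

notbonworret

suvvi and wuwsir both have last vowel 'i' yet inflect differently (suvviar, wuwsirret), so the last vowel is not what conditions the rule; whether the stem ends in a vowel or a consonant is.
"notbonwor" ends in a consonant. The stems ending in a consonant (wuwsir → wuwsirret, sipudder → sipudderret, bakapsoz → bakapsozzet) double the final consonant and add -et.
The other pattern: stems ending in a vowel add -ar.
So notbonwor → notbonworret.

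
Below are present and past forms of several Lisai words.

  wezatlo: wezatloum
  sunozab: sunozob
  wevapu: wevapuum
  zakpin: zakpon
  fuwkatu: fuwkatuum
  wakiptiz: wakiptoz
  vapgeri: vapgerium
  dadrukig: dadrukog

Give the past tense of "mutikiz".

"mutikiz" ends in a consonant. The stems ending in a consonant (zakpin → zakpon, wakiptiz → wakiptoz, dadrukig → dadrukog) change the last vowel to 'o'.
The other pattern: stems ending in a vowel add -um.
So mutikiz → mutikoz.

mutikoz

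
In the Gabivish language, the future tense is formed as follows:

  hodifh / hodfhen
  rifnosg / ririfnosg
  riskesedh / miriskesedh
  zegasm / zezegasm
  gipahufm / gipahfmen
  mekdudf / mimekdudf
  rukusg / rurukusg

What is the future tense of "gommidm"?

migommidm

"gommidm" has second-to-last letter 'd'. The stems whose second-to-last letter is 'd' (riskesedh → miriskesedh, mekdudf → mimekdudf) add the prefix mi-.
The other patterns: stems whose second-to-last letter is 's' repeat the first consonant+vowel as a prefix; stems whose second-to-last letter is 'f' delete the last vowel and add -en.
So gommidm → migommidm.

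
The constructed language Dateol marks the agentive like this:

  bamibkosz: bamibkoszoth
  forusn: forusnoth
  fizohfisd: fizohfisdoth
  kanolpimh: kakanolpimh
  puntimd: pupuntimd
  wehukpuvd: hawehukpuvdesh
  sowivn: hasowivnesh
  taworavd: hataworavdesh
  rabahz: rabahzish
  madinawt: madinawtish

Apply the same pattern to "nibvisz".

nibviszoth

"nibvisz" has second-to-last letter 's'. The stems whose second-to-last letter is 's' (bamibkosz → bamibkoszoth, forusn → forusnoth, fizohfisd → fizohfisdoth) add -oth.
So nibvisz → nibviszoth.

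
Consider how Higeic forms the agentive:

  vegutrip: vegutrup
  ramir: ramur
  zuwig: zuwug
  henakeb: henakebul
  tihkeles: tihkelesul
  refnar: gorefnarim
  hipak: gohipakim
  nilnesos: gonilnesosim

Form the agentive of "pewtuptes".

pewtuptesul

ramir and refnar both end in -r yet inflect differently (ramur, gorefnarim), so the final letter is not what conditions the rule; the last vowel is.
"pewtuptes" has last vowel 'e'. The stems whose last vowel is 'e' (henakeb → henakebul, tihkeles → tihkelesul) add -ul.
So pewtuptes → pewtuptesul.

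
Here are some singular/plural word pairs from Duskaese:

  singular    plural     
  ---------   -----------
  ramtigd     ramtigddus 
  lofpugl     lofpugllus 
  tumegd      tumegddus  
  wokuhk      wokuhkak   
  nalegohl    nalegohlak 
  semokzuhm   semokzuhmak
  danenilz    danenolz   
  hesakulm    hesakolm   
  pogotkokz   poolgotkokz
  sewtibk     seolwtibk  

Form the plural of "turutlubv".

lofpugl and nalegohl both end in -l yet inflect differently (lofpugllus, nalegohlak), so the final letter is not what conditions the rule; the second-to-last letter is.
"turutlubv" has second-to-last letter 'b'. The one such stem in the data (sewtibk → seolwtibk) inserts -ol- after the first vowel (as does pogotkokz), so the same rule applies.
So turutlubv → tuolrutlubv.

tuolrutlubv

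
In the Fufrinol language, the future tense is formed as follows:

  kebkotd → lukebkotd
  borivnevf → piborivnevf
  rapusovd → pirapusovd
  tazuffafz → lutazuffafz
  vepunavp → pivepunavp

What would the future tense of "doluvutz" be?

rapusovd and kebkotd both end in -d yet inflect differently (pirapusovd, lukebkotd), so the final letter is not what conditions the rule; the second-to-last letter is.
"doluvutz" has second-to-last letter 't'. The one such stem in the data (kebkotd → lukebkotd) adds the prefix lu-, so the same rule applies.
The other pattern: stems whose second-to-last letter is 'v' add the prefix pi-.
So doluvutz → ludoluvutz.

ludoluvutz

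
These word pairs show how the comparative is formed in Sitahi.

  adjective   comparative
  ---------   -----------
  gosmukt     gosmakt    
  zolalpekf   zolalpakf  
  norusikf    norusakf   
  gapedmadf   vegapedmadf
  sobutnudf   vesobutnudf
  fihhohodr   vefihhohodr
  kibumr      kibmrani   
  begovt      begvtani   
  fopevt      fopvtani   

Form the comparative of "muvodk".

vemuvodk

zolalpekf and gapedmadf both end in -f yet inflect differently (zolalpakf, vegapedmadf), so the final letter is not what conditions the rule; the second-to-last letter is.
"muvodk" has second-to-last letter 'd'. The stems whose second-to-last letter is 'd' (gapedmadf → vegapedmadf, sobutnudf → vesobutnudf, fihhohodr → vefihhohodr) add the prefix ve-.
So muvodk → vemuvodk.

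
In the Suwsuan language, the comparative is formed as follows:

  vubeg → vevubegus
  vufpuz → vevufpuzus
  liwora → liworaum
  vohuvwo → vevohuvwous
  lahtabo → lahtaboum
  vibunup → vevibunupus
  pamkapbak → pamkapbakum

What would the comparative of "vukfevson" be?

vohuvwo and lahtabo both end in -o yet inflect differently (vevohuvwous, lahtaboum), so the final letter is not what conditions the rule; the first letter is.
"vukfevson" begins with v-. The stems beginning with v- (vohuvwo → vevohuvwous, vubeg → vevubegus, vufpuz → vevufpuzus) add ve- … -us around the stem.
The other pattern: stems beginning with l- or p- add -um.
So vukfevson → vevukfevsonus.

vevukfevsonus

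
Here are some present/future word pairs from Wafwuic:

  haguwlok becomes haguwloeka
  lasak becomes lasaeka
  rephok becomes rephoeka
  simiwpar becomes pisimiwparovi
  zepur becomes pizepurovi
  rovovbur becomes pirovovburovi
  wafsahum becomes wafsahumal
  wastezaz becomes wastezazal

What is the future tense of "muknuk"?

"muknuk" ends in -k. The stems ending in -k (haguwlok → haguwloeka, lasak → lasaeka, rephok → rephoeka) drop the final letter and add -eka.
So muknuk → muknueka.

muknueka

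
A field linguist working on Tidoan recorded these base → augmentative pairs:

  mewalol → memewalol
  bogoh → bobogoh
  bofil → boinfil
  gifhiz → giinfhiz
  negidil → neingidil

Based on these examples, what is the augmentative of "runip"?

ruinnip

mewalol and bofil both end in -l yet inflect differently (memewalol, boinfil), so the final letter is not what conditions the rule; the last vowel is.
"runip" has last vowel 'i'. The stems whose last vowel is 'i' (bofil → boinfil, gifhiz → giinfhiz, negidil → neingidil) insert -in- after the first vowel.
The other pattern: stems whose last vowel is 'o' repeat the first consonant+vowel as a prefix.
So runip → ruinnip.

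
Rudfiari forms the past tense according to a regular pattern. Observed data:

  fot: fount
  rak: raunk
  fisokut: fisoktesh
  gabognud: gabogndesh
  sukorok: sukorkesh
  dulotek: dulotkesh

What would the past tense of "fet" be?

feunt

fot and fisokut both end in -t yet inflect differently (fount, fisoktesh), so the final letter is not what conditions the rule; the number of vowels is.
"fet" has 1 vowel. The stems with 1 vowel (fot → fount, rak → raunk) insert -un- after the first vowel.
The other pattern: stems with 3 vowels delete the last vowel and add -esh.
So fet → feunt.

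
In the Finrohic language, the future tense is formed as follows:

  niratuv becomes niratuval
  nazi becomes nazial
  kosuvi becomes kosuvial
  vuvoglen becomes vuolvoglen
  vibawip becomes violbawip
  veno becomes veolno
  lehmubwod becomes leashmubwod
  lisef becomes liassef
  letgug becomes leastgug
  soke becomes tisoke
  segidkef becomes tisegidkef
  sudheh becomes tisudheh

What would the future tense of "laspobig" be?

"laspobig" begins with l-. The stems beginning with l- (lehmubwod → leashmubwod, lisef → liassef, letgug → leastgug) insert -as- after the first vowel.
The other patterns: stems beginning with k- or n- add -al; stems beginning with v- insert -ol- after the first vowel; stems beginning with s- add the prefix ti-.
So laspobig → laasspobig.

laasspobig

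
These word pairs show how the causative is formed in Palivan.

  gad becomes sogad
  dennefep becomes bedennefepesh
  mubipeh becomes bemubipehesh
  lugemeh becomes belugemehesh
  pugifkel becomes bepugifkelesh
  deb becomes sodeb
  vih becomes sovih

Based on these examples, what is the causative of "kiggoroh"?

bekiggorohesh

vih and lugemeh both end in -h yet inflect differently (sovih, belugemehesh), so the final letter is not what conditions the rule; the number of vowels is.
"kiggoroh" has 3 vowels. The stems with 3 vowels (dennefep → bedennefepesh, pugifkel → bepugifkelesh, lugemeh → belugemehesh) add be- … -esh around the stem.
So kiggoroh → bekiggorohesh.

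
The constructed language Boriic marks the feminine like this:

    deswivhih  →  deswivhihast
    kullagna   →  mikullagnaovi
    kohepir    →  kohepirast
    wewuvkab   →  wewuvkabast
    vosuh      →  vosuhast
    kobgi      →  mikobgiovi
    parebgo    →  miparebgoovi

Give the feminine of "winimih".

deswivhih and kobgi both have last vowel 'i' yet inflect differently (deswivhihast, mikobgiovi), so the last vowel is not what conditions the rule; whether the stem ends in a vowel or a consonant is.
"winimih" ends in a consonant. The stems ending in a consonant (deswivhih → deswivhihast, kohepir → kohepirast, wewuvkab → wewuvkabast) add -ast.
The other pattern: stems ending in a vowel add mi- … -ovi around the stem.
So winimih → winimihast.

winimihast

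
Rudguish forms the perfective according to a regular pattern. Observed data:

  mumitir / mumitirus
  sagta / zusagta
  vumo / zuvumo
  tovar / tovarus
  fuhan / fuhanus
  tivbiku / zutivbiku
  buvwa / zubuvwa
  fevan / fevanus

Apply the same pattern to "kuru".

sagta and fuhan both have last vowel 'a' yet inflect differently (zusagta, fuhanus), so the last vowel is not what conditions the rule; whether the stem ends in a vowel or a consonant is.
"kuru" ends in a vowel. The stems ending in a vowel (tivbiku → zutivbiku, vumo → zuvumo, sagta → zusagta) add the prefix zu-.
The other pattern: stems ending in a consonant add -us.
So kuru → zukuru.

zukuru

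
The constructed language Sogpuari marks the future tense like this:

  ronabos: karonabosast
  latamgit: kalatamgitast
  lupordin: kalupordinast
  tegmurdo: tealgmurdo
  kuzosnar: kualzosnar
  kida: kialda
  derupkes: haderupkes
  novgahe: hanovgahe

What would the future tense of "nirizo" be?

hanirizo

ronabos and derupkes both end in -s yet inflect differently (karonabosast, haderupkes), so the final letter is not what conditions the rule; the first letter is.
"nirizo" begins with n-. The one such stem in the data (novgahe → hanovgahe) adds the prefix ha-, so the same rule applies.
So nirizo → hanirizo.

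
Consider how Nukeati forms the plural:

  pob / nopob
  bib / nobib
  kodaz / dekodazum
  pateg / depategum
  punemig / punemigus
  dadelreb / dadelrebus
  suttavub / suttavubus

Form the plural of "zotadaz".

zotadazus

pateg and punemig both end in -g yet inflect differently (depategum, punemigus), so the final letter is not what conditions the rule; the number of vowels is.
"zotadaz" has 3 vowels. The stems with 3 vowels (punemig → punemigus, dadelreb → dadelrebus, suttavub → suttavubus) add -us.
So zotadaz → zotadazus.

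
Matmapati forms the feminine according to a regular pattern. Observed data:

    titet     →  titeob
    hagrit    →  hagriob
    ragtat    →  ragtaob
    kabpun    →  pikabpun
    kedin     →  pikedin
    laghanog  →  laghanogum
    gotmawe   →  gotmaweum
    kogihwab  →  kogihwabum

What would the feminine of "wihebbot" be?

"wihebbot" ends in -t. The stems ending in -t (titet → titeob, hagrit → hagriob, ragtat → ragtaob) drop the final letter and add -ob.
The other patterns: stems ending in -n add the prefix pi-; stems ending in -b, -e or -g add -um.
So wihebbot → wihebboob.

wihebboob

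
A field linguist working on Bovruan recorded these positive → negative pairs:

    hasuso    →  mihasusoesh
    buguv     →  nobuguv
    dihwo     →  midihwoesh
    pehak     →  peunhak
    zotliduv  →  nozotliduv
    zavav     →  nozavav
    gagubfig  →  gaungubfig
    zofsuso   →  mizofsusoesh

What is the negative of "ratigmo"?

miratigmoesh

zavav and pehak both have last vowel 'a' yet inflect differently (nozavav, peunhak), so the last vowel is not what conditions the rule; the final letter is.
"ratigmo" ends in -o. The stems ending in -o (hasuso → mihasusoesh, zofsuso → mizofsusoesh, dihwo → midihwoesh) add mi- … -esh around the stem.
So ratigmo → miratigmoesh.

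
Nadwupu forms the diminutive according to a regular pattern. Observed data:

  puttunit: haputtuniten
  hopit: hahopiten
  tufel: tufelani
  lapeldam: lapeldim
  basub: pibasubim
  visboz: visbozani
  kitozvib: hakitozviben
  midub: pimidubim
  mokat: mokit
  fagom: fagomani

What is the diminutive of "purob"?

purobani

"purob" has last vowel 'o'. The stems whose last vowel is 'o' (fagom → fagomani, visboz → visbozani) add -ani.
The other patterns: stems whose last vowel is 'u' add pi- … -im around the stem; stems whose last vowel is 'a' change the last vowel to 'i'; stems whose last vowel is 'i' add ha- … -en around the stem.
So purob → purobani.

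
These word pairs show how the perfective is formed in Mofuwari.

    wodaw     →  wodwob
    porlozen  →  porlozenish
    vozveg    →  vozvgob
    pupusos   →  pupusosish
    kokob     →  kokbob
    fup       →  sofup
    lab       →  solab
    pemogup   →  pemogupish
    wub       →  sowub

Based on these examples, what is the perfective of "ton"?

"ton" has 1 vowel. The stems with 1 vowel (lab → solab, fup → sofup, wub → sowub) add the prefix so-.
So ton → soton.

soton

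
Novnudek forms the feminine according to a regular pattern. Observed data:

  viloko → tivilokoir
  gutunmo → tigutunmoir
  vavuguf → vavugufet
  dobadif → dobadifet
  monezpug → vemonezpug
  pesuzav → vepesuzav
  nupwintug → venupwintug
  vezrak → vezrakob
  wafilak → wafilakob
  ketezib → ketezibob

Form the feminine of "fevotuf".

fevotufet

vavuguf and monezpug both have last vowel 'u' yet inflect differently (vavugufet, vemonezpug), so the last vowel is not what conditions the rule; the final letter is.
"fevotuf" ends in -f. The stems ending in -f (vavuguf → vavugufet, dobadif → dobadifet) add -et.
So fevotuf → fevotufet.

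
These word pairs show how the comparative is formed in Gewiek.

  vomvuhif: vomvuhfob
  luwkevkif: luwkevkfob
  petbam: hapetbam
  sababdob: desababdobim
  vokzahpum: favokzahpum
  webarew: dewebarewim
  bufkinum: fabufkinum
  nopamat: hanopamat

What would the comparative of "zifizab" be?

petbam and vokzahpum both end in -m yet inflect differently (hapetbam, favokzahpum), so the final letter is not what conditions the rule; the last vowel is.
"zifizab" has last vowel 'a'. The stems whose last vowel is 'a' (petbam → hapetbam, nopamat → hanopamat) add the prefix ha-.
The other patterns: stems whose last vowel is 'u' add the prefix fa-; stems whose last vowel is 'i' delete the last vowel and add -ob; stems whose last vowel is 'e' or 'o' add de- … -im around the stem.
So zifizab → hazifizab.

hazifizab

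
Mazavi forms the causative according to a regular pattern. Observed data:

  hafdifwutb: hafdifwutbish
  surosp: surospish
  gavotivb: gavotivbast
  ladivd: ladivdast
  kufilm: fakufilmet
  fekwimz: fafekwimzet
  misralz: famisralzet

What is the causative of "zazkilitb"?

hafdifwutb and gavotivb both end in -b yet inflect differently (hafdifwutbish, gavotivbast), so the final letter is not what conditions the rule; the second-to-last letter is.
"zazkilitb" has second-to-last letter 't'. The one such stem in the data (hafdifwutb → hafdifwutbish) adds -ish, so the same rule applies.
The other patterns: stems whose second-to-last letter is 'v' add -ast; stems whose second-to-last letter is 'l' or 'm' add fa- … -et around the stem.
So zazkilitb → zazkilitbish.

zazkilitbish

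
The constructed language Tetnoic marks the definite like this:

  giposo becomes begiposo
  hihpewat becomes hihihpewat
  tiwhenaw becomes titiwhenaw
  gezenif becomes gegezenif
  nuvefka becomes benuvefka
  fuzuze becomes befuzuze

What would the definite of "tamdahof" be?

hihpewat and nuvefka both have last vowel 'a' yet inflect differently (hihihpewat, benuvefka), so the last vowel is not what conditions the rule; whether the stem ends in a vowel or a consonant is.
"tamdahof" ends in a consonant. The stems ending in a consonant (hihpewat → hihihpewat, tiwhenaw → titiwhenaw, gezenif → gegezenif) repeat the first consonant+vowel as a prefix.
The other pattern: stems ending in a vowel add the prefix be-.
So tamdahof → tatamdahof.

tatamdahof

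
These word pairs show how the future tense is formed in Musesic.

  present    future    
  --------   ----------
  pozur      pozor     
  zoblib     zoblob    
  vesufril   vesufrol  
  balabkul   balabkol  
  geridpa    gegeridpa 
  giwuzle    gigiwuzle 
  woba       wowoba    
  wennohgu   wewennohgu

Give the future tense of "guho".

guguho

pozur and wennohgu both have last vowel 'u' yet inflect differently (pozor, wewennohgu), so the last vowel is not what conditions the rule; whether the stem ends in a vowel or a consonant is.
"guho" ends in a vowel. The stems ending in a vowel (geridpa → gegeridpa, giwuzle → gigiwuzle, woba → wowoba) repeat the first consonant+vowel as a prefix.
The other pattern: stems ending in a consonant change the last vowel to 'o'.
So guho → guguho.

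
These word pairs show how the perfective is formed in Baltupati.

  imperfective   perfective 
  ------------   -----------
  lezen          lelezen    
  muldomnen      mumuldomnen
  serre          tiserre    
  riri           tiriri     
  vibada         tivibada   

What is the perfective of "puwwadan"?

muldomnen and serre both have last vowel 'e' yet inflect differently (mumuldomnen, tiserre), so the last vowel is not what conditions the rule; whether the stem ends in a vowel or a consonant is.
"puwwadan" ends in a consonant. The stems ending in a consonant (muldomnen → mumuldomnen, lezen → lelezen) repeat the first consonant+vowel as a prefix.
The other pattern: stems ending in a vowel add the prefix ti-.
So puwwadan → pupuwwadan.

pupuwwadan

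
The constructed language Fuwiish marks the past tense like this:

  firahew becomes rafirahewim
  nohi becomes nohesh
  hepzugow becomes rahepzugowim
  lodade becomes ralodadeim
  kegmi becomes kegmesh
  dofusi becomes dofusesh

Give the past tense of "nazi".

nazesh

"nazi" ends in -i. The stems ending in -i (kegmi → kegmesh, dofusi → dofusesh, nohi → nohesh) drop the final letter and add -esh.
So nazi → nazesh.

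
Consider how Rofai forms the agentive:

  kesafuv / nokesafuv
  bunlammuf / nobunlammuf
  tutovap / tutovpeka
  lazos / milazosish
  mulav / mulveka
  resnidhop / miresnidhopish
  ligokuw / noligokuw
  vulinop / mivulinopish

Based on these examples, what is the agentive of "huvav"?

mulav and kesafuv both end in -v yet inflect differently (mulveka, nokesafuv), so the final letter is not what conditions the rule; the last vowel is.
"huvav" has last vowel 'a'. The stems whose last vowel is 'a' (mulav → mulveka, tutovap → tutovpeka) delete the last vowel and add -eka.
So huvav → huvveka.

huvveka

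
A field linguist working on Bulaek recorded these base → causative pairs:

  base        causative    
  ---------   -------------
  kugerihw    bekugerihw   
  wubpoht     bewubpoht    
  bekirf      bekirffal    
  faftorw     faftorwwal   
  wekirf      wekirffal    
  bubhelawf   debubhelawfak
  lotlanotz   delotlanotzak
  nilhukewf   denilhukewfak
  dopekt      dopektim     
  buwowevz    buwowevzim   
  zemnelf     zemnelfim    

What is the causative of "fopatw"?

kugerihw and faftorw both end in -w yet inflect differently (bekugerihw, faftorwwal), so the final letter is not what conditions the rule; the second-to-last letter is.
"fopatw" has second-to-last letter 't'. The one such stem in the data (lotlanotz → delotlanotzak) adds de- … -ak around the stem, so the same rule applies.
The other patterns: stems whose second-to-last letter is 'h' add the prefix be-; stems whose second-to-last letter is 'r' double the final consonant and add -al; stems whose second-to-last letter is 'k', 'l' or 'v' add -im.
So fopatw → defopatwak.

defopatwak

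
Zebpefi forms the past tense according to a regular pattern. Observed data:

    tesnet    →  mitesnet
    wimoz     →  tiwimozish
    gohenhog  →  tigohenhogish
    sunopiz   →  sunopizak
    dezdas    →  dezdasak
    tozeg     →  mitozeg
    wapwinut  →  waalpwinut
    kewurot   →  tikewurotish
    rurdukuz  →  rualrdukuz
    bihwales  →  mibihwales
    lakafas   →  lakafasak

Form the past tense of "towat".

towatak

wapwinut and tesnet both end in -t yet inflect differently (waalpwinut, mitesnet), so the final letter is not what conditions the rule; the last vowel is.
"towat" has last vowel 'a'. The stems whose last vowel is 'a' (lakafas → lakafasak, dezdas → dezdasak) add -ak.
The other patterns: stems whose last vowel is 'u' insert -al- after the first vowel; stems whose last vowel is 'e' add the prefix mi-; stems whose last vowel is 'o' add ti- … -ish around the stem.
So towat → towatak.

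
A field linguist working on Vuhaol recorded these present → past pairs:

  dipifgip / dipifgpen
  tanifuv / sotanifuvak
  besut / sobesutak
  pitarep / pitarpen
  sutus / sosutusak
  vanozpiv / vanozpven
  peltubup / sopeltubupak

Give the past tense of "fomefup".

peltubup and pitarep both end in -p yet inflect differently (sopeltubupak, pitarpen), so the final letter is not what conditions the rule; the last vowel is.
"fomefup" has last vowel 'u'. The stems whose last vowel is 'u' (tanifuv → sotanifuvak, sutus → sosutusak, besut → sobesutak) add so- … -ak around the stem.
The other pattern: stems whose last vowel is 'e' or 'i' delete the last vowel and add -en.
So fomefup → sofomefupak.

sofomefupak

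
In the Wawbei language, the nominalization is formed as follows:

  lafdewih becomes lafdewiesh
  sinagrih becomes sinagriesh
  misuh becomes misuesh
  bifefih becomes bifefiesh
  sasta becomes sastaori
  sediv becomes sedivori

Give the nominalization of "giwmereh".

lafdewih and sediv both have last vowel 'i' yet inflect differently (lafdewiesh, sedivori), so the last vowel is not what conditions the rule; the final letter is.
"giwmereh" ends in -h. The stems ending in -h (lafdewih → lafdewiesh, sinagrih → sinagriesh, misuh → misuesh) drop the final letter and add -esh.
So giwmereh → giwmereesh.

giwmereesh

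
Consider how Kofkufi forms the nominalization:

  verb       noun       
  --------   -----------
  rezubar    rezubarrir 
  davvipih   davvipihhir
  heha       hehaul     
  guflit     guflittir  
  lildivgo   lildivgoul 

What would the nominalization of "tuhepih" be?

tuhepihhir

heha and rezubar both have last vowel 'a' yet inflect differently (hehaul, rezubarrir), so the last vowel is not what conditions the rule; whether the stem ends in a vowel or a consonant is.
"tuhepih" ends in a consonant. The stems ending in a consonant (guflit → guflittir, rezubar → rezubarrir, davvipih → davvipihhir) double the final consonant and add -ir.
The other pattern: stems ending in a vowel add -ul.
So tuhepih → tuhepihhir.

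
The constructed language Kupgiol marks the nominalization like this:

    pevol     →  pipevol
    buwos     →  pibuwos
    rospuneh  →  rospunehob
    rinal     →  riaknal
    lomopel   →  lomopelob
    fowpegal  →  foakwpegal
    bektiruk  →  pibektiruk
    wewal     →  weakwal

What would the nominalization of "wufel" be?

wufelob

lomopel and rinal both end in -l yet inflect differently (lomopelob, riaknal), so the final letter is not what conditions the rule; the last vowel is.
"wufel" has last vowel 'e'. The stems whose last vowel is 'e' (rospuneh → rospunehob, lomopel → lomopelob) add -ob.
So wufel → wufelob.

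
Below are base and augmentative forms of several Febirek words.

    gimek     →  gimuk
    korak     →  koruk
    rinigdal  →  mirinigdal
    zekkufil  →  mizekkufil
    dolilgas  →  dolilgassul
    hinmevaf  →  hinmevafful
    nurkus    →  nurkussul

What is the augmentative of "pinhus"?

pinhussul

korak and rinigdal both have last vowel 'a' yet inflect differently (koruk, mirinigdal), so the last vowel is not what conditions the rule; the final letter is.
"pinhus" ends in -s. The stems ending in -s (dolilgas → dolilgassul, nurkus → nurkussul) double the final consonant and add -ul.
The other patterns: stems ending in -k change the last vowel to 'u'; stems ending in -l add the prefix mi-.
So pinhus → pinhussul.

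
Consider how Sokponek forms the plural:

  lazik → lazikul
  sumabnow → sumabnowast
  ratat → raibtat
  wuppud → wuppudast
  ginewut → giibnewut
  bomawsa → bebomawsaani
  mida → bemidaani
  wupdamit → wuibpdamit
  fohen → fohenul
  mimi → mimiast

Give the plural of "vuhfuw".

lazik and wupdamit both have last vowel 'i' yet inflect differently (lazikul, wuibpdamit), so the last vowel is not what conditions the rule; the final letter is.
"vuhfuw" ends in -w. The one such stem in the data (sumabnow → sumabnowast) adds -ast, so the same rule applies.
So vuhfuw → vuhfuwast.

vuhfuwast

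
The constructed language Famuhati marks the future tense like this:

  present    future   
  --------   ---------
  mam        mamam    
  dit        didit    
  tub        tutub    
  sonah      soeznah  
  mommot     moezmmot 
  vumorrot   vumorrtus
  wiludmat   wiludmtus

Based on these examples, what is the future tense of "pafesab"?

pafesbus

dit and mommot both end in -t yet inflect differently (didit, moezmmot), so the final letter is not what conditions the rule; the number of vowels is.
"pafesab" has 3 vowels. The stems with 3 vowels (vumorrot → vumorrtus, wiludmat → wiludmtus) delete the last vowel and add -us.
The other patterns: stems with 1 vowel repeat the first consonant+vowel as a prefix; stems with 2 vowels insert -ez- after the first vowel.
So pafesab → pafesbus.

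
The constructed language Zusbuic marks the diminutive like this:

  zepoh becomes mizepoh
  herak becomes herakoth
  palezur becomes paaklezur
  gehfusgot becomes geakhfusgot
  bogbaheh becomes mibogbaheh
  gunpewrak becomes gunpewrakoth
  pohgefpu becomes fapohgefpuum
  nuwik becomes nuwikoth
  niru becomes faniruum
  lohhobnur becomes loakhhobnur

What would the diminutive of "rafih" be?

mirafih

"rafih" ends in -h. The stems ending in -h (bogbaheh → mibogbaheh, zepoh → mizepoh) add the prefix mi-.
So rafih → mirafih.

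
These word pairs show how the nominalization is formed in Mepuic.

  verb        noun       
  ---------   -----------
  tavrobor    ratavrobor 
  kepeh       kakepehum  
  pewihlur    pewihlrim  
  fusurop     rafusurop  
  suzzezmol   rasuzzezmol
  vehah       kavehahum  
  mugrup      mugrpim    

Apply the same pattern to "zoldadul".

"zoldadul" has last vowel 'u'. The stems whose last vowel is 'u' (pewihlur → pewihlrim, mugrup → mugrpim) delete the last vowel and add -im.
So zoldadul → zoldadlim.

zoldadlim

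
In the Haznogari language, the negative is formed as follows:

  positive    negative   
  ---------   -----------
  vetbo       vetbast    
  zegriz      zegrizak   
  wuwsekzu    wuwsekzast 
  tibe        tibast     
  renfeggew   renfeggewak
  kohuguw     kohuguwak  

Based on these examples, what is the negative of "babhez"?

kohuguw and wuwsekzu both have last vowel 'u' yet inflect differently (kohuguwak, wuwsekzast), so the last vowel is not what conditions the rule; whether the stem ends in a vowel or a consonant is.
"babhez" ends in a consonant. The stems ending in a consonant (renfeggew → renfeggewak, kohuguw → kohuguwak, zegriz → zegrizak) add -ak.
The other pattern: stems ending in a vowel drop the final letter and add -ast.
So babhez → babhezak.

babhezak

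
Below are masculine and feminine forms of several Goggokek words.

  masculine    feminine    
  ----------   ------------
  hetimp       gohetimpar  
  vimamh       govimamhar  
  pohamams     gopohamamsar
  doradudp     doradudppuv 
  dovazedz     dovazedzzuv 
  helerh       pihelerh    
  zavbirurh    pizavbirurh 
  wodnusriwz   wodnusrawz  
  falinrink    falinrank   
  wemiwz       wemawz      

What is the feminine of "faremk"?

"faremk" has second-to-last letter 'm'. The stems whose second-to-last letter is 'm' (hetimp → gohetimpar, vimamh → govimamhar, pohamams → gopohamamsar) add go- … -ar around the stem.
The other patterns: stems whose second-to-last letter is 'd' double the final consonant and add -uv; stems whose second-to-last letter is 'r' add the prefix pi-; stems whose second-to-last letter is 'n' or 'w' change the last vowel to 'a'.
So faremk → gofaremkar.

gofaremkar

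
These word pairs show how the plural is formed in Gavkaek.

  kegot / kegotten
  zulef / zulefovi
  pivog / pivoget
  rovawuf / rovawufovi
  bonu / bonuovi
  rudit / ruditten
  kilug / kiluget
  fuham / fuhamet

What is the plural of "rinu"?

kegot and pivog both have last vowel 'o' yet inflect differently (kegotten, pivoget), so the last vowel is not what conditions the rule; the final letter is.
"rinu" ends in -u. The one such stem in the data (bonu → bonuovi) adds -ovi, so the same rule applies.
So rinu → rinuovi.

rinuovi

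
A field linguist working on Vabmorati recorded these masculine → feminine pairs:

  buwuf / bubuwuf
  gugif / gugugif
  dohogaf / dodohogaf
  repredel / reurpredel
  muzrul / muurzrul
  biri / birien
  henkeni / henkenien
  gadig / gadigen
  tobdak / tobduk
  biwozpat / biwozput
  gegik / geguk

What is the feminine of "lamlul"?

buwuf and muzrul both have last vowel 'u' yet inflect differently (bubuwuf, muurzrul), so the last vowel is not what conditions the rule; the final letter is.
"lamlul" ends in -l. The stems ending in -l (repredel → reurpredel, muzrul → muurzrul) insert -ur- after the first vowel.
The other patterns: stems ending in -f repeat the first consonant+vowel as a prefix; stems ending in -g or -i add -en; stems ending in -k or -t change the last vowel to 'u'.
So lamlul → laurmlul.

laurmlul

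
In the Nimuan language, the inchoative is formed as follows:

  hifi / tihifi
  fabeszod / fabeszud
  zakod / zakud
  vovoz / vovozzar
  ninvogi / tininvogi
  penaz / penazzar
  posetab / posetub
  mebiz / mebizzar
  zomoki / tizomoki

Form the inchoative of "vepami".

tivepami

posetab and penaz both have last vowel 'a' yet inflect differently (posetub, penazzar), so the last vowel is not what conditions the rule; the final letter is.
"vepami" ends in -i. The stems ending in -i (ninvogi → tininvogi, zomoki → tizomoki, hifi → tihifi) add the prefix ti-.
The other patterns: stems ending in -b or -d change the last vowel to 'u'; stems ending in -z double the final consonant and add -ar.
So vepami → tivepami.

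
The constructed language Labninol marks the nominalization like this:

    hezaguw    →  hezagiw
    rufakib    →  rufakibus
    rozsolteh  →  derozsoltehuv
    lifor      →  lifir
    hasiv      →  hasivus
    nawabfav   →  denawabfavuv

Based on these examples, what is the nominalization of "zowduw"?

hasiv and nawabfav both end in -v yet inflect differently (hasivus, denawabfavuv), so the final letter is not what conditions the rule; the last vowel is.
"zowduw" has last vowel 'u'. The one such stem in the data (hezaguw → hezagiw) changes the last vowel to 'i' (as does lifor), so the same rule applies.
The other patterns: stems whose last vowel is 'i' add -us; stems whose last vowel is 'a' or 'e' add de- … -uv around the stem.
So zowduw → zowdiw.

zowdiw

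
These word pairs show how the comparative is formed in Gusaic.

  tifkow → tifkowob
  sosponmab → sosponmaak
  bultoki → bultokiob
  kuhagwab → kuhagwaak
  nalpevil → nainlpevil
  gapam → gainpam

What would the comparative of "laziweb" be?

laziweak

gapam and sosponmab both have last vowel 'a' yet inflect differently (gainpam, sosponmaak), so the last vowel is not what conditions the rule; the final letter is.
"laziweb" ends in -b. The stems ending in -b (sosponmab → sosponmaak, kuhagwab → kuhagwaak) drop the final letter and add -ak.
So laziweb → laziweak.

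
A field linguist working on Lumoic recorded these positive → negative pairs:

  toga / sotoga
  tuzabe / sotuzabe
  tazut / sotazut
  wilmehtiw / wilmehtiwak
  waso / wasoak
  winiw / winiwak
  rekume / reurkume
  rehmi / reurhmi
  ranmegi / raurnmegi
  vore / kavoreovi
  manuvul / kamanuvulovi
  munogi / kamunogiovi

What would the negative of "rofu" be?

rourfu

tuzabe and rekume both end in -e yet inflect differently (sotuzabe, reurkume), so the final letter is not what conditions the rule; the first letter is.
"rofu" begins with r-. The stems beginning with r- (rekume → reurkume, rehmi → reurhmi, ranmegi → raurnmegi) insert -ur- after the first vowel.
The other patterns: stems beginning with t- add the prefix so-; stems beginning with w- add -ak; stems beginning with m- or v- add ka- … -ovi around the stem.
So rofu → rourfu.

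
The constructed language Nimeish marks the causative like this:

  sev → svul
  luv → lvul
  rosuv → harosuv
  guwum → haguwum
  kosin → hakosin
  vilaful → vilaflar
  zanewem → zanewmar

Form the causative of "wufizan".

sev and rosuv both end in -v yet inflect differently (svul, harosuv), so the final letter is not what conditions the rule; the number of vowels is.
"wufizan" has 3 vowels. The stems with 3 vowels (vilaful → vilaflar, zanewem → zanewmar) delete the last vowel and add -ar.
So wufizan → wufiznar.

wufiznar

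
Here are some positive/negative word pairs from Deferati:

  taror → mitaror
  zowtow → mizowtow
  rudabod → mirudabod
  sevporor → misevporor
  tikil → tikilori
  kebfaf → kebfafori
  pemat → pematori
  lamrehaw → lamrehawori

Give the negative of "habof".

zowtow and lamrehaw both end in -w yet inflect differently (mizowtow, lamrehawori), so the final letter is not what conditions the rule; the last vowel is.
"habof" has last vowel 'o'. The stems whose last vowel is 'o' (taror → mitaror, zowtow → mizowtow, rudabod → mirudabod) add the prefix mi-.
The other pattern: stems whose last vowel is 'a' or 'i' add -ori.
So habof → mihabof.

mihabof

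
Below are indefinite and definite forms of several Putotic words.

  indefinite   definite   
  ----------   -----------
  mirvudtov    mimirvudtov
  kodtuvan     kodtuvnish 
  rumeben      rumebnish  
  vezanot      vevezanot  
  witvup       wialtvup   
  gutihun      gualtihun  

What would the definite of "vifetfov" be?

gutihun and kodtuvan both end in -n yet inflect differently (gualtihun, kodtuvnish), so the final letter is not what conditions the rule; the last vowel is.
"vifetfov" has last vowel 'o'. The stems whose last vowel is 'o' (mirvudtov → mimirvudtov, vezanot → vevezanot) repeat the first consonant+vowel as a prefix.
The other patterns: stems whose last vowel is 'u' insert -al- after the first vowel; stems whose last vowel is 'a' or 'e' delete the last vowel and add -ish.
So vifetfov → vivifetfov.

vivifetfov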